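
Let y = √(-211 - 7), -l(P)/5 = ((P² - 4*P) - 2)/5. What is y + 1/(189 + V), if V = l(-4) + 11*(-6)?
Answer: 1/93 + I*√218 ≈ 0.010753 + 14.765*I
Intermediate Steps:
l(P) = 2 - P² + 4*P (l(P) = -5*((P² - 4*P) - 2)/5 = -5*(-2 + P² - 4*P)/5 = -5*(-⅖ - 4*P/5 + P²/5) = 2 - P² + 4*P)
y = I*√218 (y = √(-218) = I*√218 ≈ 14.765*I)
V = -96 (V = (2 - 1*(-4)² + 4*(-4)) + 11*(-6) = (2 - 1*16 - 16) - 66 = (2 - 16 - 16) - 66 = -30 - 66 = -96)
y + 1/(189 + V) = I*√218 + 1/(189 - 96) = I*√218 + 1/93 = 1/93 + I*√218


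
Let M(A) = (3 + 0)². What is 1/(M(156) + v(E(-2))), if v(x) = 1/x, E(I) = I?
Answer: 2/17 ≈ 0.11765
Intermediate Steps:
M(A) = 9 (M(A) = 3² = 9)
1/(M(156) + v(E(-2))) = 1/(9 + 1/(-2)) = 1/(9 - ½) = 1/(17/2) = 2/17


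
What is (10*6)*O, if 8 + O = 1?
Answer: -420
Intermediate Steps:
O = -7 (O = -8 + 1 = -7)
(10*6)*O = (10*6)*(-7) = 60*(-7) = -420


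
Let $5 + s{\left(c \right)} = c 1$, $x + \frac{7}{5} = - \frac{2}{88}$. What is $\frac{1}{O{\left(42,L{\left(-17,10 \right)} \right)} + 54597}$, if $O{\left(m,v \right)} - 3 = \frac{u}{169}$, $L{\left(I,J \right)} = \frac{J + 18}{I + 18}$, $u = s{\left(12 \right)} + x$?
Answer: $\frac{37180}{2030029227} \approx 1.8315 \cdot 10^{-5}$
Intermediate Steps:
$x = - \frac{313}{220}$ ($x = - \frac{7}{5} - \frac{2}{88} = - \frac{7}{5} - \frac{1}{44} = - \frac{313}{220} \approx -1.4227$)
$s{\left(c \right)} = -5 + c$ ($s{\left(c \right)} = -5 + c 1 = -5 + c$)
$u = \frac{1227}{220}$ ($u = \left(-5 + 12\right) - \frac{313}{220} = 7 - \frac{313}{220} = \frac{1227}{220} \approx 5.5773$)
$L{\left(I,J \right)} = \frac{18 + J}{18 + I}$
$O{\left(m,v \right)} = \frac{112767}{37180}$ ($O{\left(m,v \right)} = 3 + \frac{1227}{220 \cdot 169} = 3 + \frac{1227}{220} \cdot \frac{1}{169} = 3 + \frac{1227}{37180} = \frac{112767}{37180}$)
$\frac{1}{O{\left(42,L{\left(-17,10 \right)} \right)} + 54597} = \frac{1}{\frac{112767}{37180} + 54597} = \frac{1}{\frac{2030029227}{37180}} = \frac{37180}{2030029227}$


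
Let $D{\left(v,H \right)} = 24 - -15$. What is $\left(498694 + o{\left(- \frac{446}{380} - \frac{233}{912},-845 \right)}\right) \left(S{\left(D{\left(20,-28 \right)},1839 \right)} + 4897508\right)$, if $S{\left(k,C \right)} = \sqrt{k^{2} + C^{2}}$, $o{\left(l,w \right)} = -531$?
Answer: $2439757277804 + 1494489 \sqrt{375938} \approx 2.4407 \cdot 10^{12}$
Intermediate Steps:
$D{\left(v,H \right)} = 39$ ($D{\left(v,H \right)} = 24 + 15 = 39$)
$S{\left(k,C \right)} = \sqrt{C^{2} + k^{2}}$
$\left(498694 + o{\left(- \frac{446}{380} - \frac{233}{912},-845 \right)}\right) \left(S{\left(D{\left(20,-28 \right)},1839 \right)} + 4897508\right) = \left(498694 - 531\right) \left(\sqrt{1839^{2} + 39^{2}} + 4897508\right) = 498163 \left(\sqrt{3381921 + 1521} + 4897508\right) = 498163 \left(\sqrt{3383442} + 4897508\right) = 498163 \left(3 \sqrt{375938} + 4897508\right) = 498163 \left(4897508 + 3 \sqrt{375938}\right) = 2439757277804 + 1494489 \sqrt{375938}$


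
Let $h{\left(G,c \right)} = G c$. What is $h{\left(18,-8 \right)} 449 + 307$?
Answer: $-64349$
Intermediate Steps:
$h{\left(18,-8 \right)} 449 + 307 = 18 \left(-8\right) 449 + 307 = \left(-144\right) 449 + 307 = -64656 + 307 = -64349$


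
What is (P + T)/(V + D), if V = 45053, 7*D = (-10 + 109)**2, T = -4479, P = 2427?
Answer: -3591/81293 ≈ -0.044174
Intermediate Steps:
D = 9801/7 (D = (-10 + 109)**2/7 = (1/7)*99**2 = (1/7)*9801 = 9801/7 ≈ 1400.1)
(P + T)/(V + D) = (2427 - 4479)/(45053 + 9801/7) = -2052/325172/7 = -2052*7/325172 = -3591/81293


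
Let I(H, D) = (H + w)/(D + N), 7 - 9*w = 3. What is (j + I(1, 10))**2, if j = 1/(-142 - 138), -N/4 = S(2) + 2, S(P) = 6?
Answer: 3682561/768398400 ≈ 0.0047925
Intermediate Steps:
w = 4/9 (w = 7/9 - 1/9*3 = 7/9 - 1/3 = 4/9 ≈ 0.44444)
N = -32 (N = -4*(6 + 2) = -4*8 = -32)
j = -1/280 (j = 1/(-280) = -1/280 ≈ -0.0035714)
I(H, D) = (4/9 + H)/(-32 + D) (I(H, D) = (H + 4/9)/(D - 32) = (4/9 + H)/(-32 + D))
(j + I(1, 10))**2 = (-1/280 + (4/9 + 1)/(-32 + 10))**2 = (-1/280 + (13/9)/(-22))**2 = (-1/280 - 1/22*13/9)**2 = (-1/280 - 13/198)**2 = (-1919/27720)**2 = 3682561/768398400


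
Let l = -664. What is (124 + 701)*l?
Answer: -547800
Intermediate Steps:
(124 + 701)*l = (124 + 701)*(-664) = 825*(-664) = -547800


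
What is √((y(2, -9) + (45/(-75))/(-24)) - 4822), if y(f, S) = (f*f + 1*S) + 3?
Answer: I*√1929590/20 ≈ 69.455*I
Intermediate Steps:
y(f, S) = 3 + S + f² (y(f, S) = (f² + S) + 3 = (S + f²) + 3 = 3 + S + f²)
√((y(2, -9) + (45/(-75))/(-24)) - 4822) = √(((3 - 9 + 2²) + (45/(-75))/(-24)) - 4822) = √(((3 - 9 + 4) + (45*(-1/75))*(-1/24)) - 4822) = √((-2 - ⅗*(-1/24)) - 4822) = √((-2 + 1/40) - 4822) = √(-79/40 - 4822) = √(-192959/40) = I*√1929590/20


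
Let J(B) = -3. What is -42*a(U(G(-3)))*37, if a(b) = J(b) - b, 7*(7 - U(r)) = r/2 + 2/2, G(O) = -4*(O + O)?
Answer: 12654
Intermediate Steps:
G(O) = -8*O
U(r) = 48/7 - r/14 (U(r) = 7 - (r/2 + 2/2)/7 = 7 - (r*(½) + 2*(½))/7 = 7 - (r/2 + 1)/7 = 7 - (1 + r/2)/7 = 7 + (-⅐ - r/14) = 48/7 - r/14)
a(b) = -3 - b
-42*a(U(G(-3)))*37 = -42*(-3 - (48/7 - (-4)*(-3)/7))*37 = -42*(-3 - (48/7 - 1/14*24))*37 = -42*(-3 - (48/7 - 12/7))*37 = -42*(-3 - 1*36/7)*37 = -42*(-3 - 36/7)*37 = -42*(-57/7)*37 = 342*37 = 12654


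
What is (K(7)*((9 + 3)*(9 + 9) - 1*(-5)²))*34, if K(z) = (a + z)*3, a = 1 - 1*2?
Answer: 116892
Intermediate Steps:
a = -1 (a = 1 - 2 = -1)
K(z) = -3 + 3*z (K(z) = (-1 + z)*3 = -3 + 3*z)
(K(7)*((9 + 3)*(9 + 9) - 1*(-5)²))*34 = ((-3 + 3*7)*((9 + 3)*(9 + 9) - 1*(-5)²))*34 = ((-3 + 21)*(12*18 - 1*25))*34 = (18*(216 - 25))*34 = (18*191)*34 = 3438*34 = 116892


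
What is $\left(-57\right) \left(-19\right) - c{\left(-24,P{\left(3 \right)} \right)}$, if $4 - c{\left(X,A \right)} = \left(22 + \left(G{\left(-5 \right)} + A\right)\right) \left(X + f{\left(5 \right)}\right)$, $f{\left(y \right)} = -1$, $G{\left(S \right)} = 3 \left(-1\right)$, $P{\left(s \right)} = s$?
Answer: $529$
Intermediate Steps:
$G{\left(S \right)} = -3$
$c{\left(X,A \right)} = 4 - \left(-1 + X\right) \left(19 + A\right)$ ($c{\left(X,A \right)} = 4 - \left(22 + \left(-3 + A\right)\right) \left(X - 1\right) = 4 - \left(19 + A\right) \left(-1 + X\right) = 4 - \left(-1 + X\right) \left(19 + A\right)$)
$\left(-57\right) \left(-19\right) - c{\left(-24,P{\left(3 \right)} \right)} = \left(-57\right) \left(-19\right) - \left(23 + 3 - -456 - 3 \left(-24\right)\right) = 1083 - \left(23 + 3 + 456 + 72\right) = 1083 - 554 = 529$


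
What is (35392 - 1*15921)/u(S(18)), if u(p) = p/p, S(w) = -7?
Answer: 19471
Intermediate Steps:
u(p) = 1
(35392 - 1*15921)/u(S(18)) = (35392 - 1*15921)/1 = (35392 - 15921)*1 = 19471*1 = 19471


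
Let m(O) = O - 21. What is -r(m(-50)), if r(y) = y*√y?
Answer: 71*I*√71 ≈ 598.26*I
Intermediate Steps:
m(O) = -21 + O
r(y) = y^(3/2)
-r(m(-50)) = -(-21 - 50)^(3/2) = -(-71)^(3/2) = -(-71)*I*√71 = 71*I*√71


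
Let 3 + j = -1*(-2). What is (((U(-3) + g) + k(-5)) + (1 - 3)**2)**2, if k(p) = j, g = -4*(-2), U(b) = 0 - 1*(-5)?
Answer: 256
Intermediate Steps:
U(b) = 5 (U(b) = 0 + 5 = 5)
g = 8
j = -1 (j = -3 - 1*(-2) = -3 + 2 = -1)
k(p) = -1
(((U(-3) + g) + k(-5)) + (1 - 3)**2)**2 = (((5 + 8) - 1) + (1 - 3)**2)**2 = ((13 - 1) + (-2)**2)**2 = (12 + 4)**2 = 16**2 = 256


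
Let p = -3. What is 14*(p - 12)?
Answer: -210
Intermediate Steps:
14*(p - 12) = 14*(-3 - 12) = 14*(-15) = -210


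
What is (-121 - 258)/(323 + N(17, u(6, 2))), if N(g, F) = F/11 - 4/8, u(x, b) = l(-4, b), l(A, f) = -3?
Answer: -8338/7089 ≈ -1.1762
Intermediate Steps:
u(x, b) = -3
N(g, F) = -½ + F/11 (N(g, F) = F*(1/11) - 4*⅛ = F/11 - ½ = -½ + F/11)
(-121 - 258)/(323 + N(17, u(6, 2))) = (-121 - 258)/(323 + (-½ + (1/11)*(-3))) = -379/(323 + (-½ - 3/11)) = -379/(323 - 17/22) = -379/7089/22 = -379*22/7089 = -8338/7089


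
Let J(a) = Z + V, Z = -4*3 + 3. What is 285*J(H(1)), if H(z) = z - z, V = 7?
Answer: -570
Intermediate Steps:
Z = -9 (Z = -12 + 3 = -9)
H(z) = 0
J(a) = -2 (J(a) = -9 + 7 = -2)
285*J(H(1)) = 285*(-2) = -570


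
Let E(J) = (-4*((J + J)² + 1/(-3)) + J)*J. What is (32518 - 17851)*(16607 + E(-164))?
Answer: 1035759901685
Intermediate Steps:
E(J) = J*(4/3 + J - 16*J²) (E(J) = (-4*((2*J)² - ⅓) + J)*J = (-4*(4*J² - ⅓) + J)*J = (-4*(-⅓ + 4*J²) + J)*J = ((4/3 - 16*J²) + J)*J = (4/3 + J - 16*J²)*J = J*(4/3 + J - 16*J²))
(32518 - 17851)*(16607 + E(-164)) = (32518 - 17851)*(16607 + (⅓)*(-164)*(4 - 48*(-164)² + 3*(-164))) = 14667*(16607 + (⅓)*(-164)*(4 - 48*26896 - 492)) = 14667*(16607 + (⅓)*(-164)*(4 - 1291008 - 492)) = 14667*(16607 + (⅓)*(-164)*(-1291496)) = 14667*(16607 + 211805344/3) = 14667*(211855165/3) = 1035759901685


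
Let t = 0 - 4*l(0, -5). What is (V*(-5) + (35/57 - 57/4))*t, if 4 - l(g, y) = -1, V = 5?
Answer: 44045/57 ≈ 772.72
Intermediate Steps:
l(g, y) = 5 (l(g, y) = 4 - 1*(-1) = 4 + 1 = 5)
t = -20 (t = 0 - 4*5 = 0 - 20 = -20)
(V*(-5) + (35/57 - 57/4))*t = (5*(-5) + (35/57 - 57/4))*(-20) = (-25 + (35*(1/57) - 57*¼))*(-20) = (-25 + (35/57 - 57/4))*(-20) = (-25 - 3109/228)*(-20) = -8809/228*(-20) = 44045/57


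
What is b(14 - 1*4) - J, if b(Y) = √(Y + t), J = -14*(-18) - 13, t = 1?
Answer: -239 + √11 ≈ -235.68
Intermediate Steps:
J = 239 (J = 252 - 13 = 239)
b(Y) = √(1 + Y) (b(Y) = √(Y + 1) = √(1 + Y))
b(14 - 1*4) - J = √(1 + (14 - 1*4)) - 1*239 = √(1 + (14 - 4)) - 239 = √(1 + 10) - 239 = √11 - 239 = -239 + √11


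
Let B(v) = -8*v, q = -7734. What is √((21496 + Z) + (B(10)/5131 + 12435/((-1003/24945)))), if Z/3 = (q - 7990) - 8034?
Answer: I*√9509338431751843867/5146393 ≈ 599.2*I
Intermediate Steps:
Z = -71274 (Z = 3*((-7734 - 7990) - 8034) = 3*(-15724 - 8034) = 3*(-23758) = -71274)
√((21496 + Z) + (B(10)/5131 + 12435/((-1003/24945)))) = √((21496 - 71274) + (-8*10/5131 + 12435/((-1003/24945)))) = √(-49778 + (-80*1/5131 + 12435/((-1003*1/24945)))) = √(-49778 + (-80/5131 + 12435/(-1003/24945))) = √(-49778 + (-80/5131 + 12435*(-24945/1003))) = √(-49778 + (-80/5131 - 310191075/1003)) = √(-49778 - 1591590486065/5146393) = √(-1847767636819/5146393) = I*√9509338431751843867/5146393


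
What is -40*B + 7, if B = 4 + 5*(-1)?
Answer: 47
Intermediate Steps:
B = -1 (B = 4 - 5 = -1)
-40*B + 7 = -40*(-1) + 7 = 40 + 7 = 47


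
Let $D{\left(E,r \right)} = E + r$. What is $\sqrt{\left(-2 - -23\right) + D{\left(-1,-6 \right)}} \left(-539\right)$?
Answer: $- 539 \sqrt{14} \approx -2016.8$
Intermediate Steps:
$\sqrt{\left(-2 - -23\right) + D{\left(-1,-6 \right)}} \left(-539\right) = \sqrt{\left(-2 - -23\right) - 7} \left(-539\right) = \sqrt{\left(-2 + 23\right) - 7} \left(-539\right) = \sqrt{21 - 7} \left(-539\right) = \sqrt{14} \left(-539\right) = - 539 \sqrt{14}$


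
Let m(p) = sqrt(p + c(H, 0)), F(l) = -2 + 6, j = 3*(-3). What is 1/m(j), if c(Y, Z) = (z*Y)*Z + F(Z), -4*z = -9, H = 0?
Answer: -I*sqrt(5)/5 ≈ -0.44721*I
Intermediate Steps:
z = 9/4 (z = -1/4*(-9) = 9/4 ≈ 2.2500)
j = -9
F(l) = 4
c(Y, Z) = 4 + 9*Y*Z/4 (c(Y, Z) = (9*Y/4)*Z + 4 = 9*Y*Z/4 + 4 = 4 + 9*Y*Z/4)
m(p) = sqrt(4 + p) (m(p) = sqrt(p + (4 + (9/4)*0*0)) = sqrt(p + (4 + 0)) = sqrt(p + 4) = sqrt(4 + p))
1/m(j) = 1/(sqrt(4 - 9)) = 1/(sqrt(-5)) = 1/(I*sqrt(5)) = -I*sqrt(5)/5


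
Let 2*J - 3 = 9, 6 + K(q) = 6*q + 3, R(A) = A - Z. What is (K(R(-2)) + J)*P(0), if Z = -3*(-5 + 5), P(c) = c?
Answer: 0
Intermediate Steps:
Z = 0 (Z = -3*0 = 0)
R(A) = A (R(A) = A - 1*0 = A + 0 = A)
K(q) = -3 + 6*q (K(q) = -6 + (6*q + 3) = -6 + (3 + 6*q) = -3 + 6*q)
J = 6 (J = 3/2 + (½)*9 = 3/2 + 9/2 = 6)
(K(R(-2)) + J)*P(0) = ((-3 + 6*(-2)) + 6)*0 = ((-3 - 12) + 6)*0 = (-15 + 6)*0 = -9*0 = 0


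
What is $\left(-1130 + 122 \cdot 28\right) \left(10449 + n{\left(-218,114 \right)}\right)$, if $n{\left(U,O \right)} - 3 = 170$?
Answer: $24281892$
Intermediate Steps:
$n{\left(U,O \right)} = 173$ ($n{\left(U,O \right)} = 3 + 170 = 173$)
$\left(-1130 + 122 \cdot 28\right) \left(10449 + n{\left(-218,114 \right)}\right) = \left(-1130 + 122 \cdot 28\right) \left(10449 + 173\right) = \left(-1130 + 3416\right) 10622 = 2286 \cdot 10622 = 24281892$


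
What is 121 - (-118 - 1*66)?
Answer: 305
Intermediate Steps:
121 - (-118 - 1*66) = 121 - (-118 - 66) = 121 - 1*(-184) = 121 + 184 = 305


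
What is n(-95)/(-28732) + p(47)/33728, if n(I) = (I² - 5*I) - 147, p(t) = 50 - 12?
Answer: -39295771/121134112 ≈ -0.32440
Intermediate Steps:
p(t) = 38
n(I) = -147 + I² - 5*I
n(-95)/(-28732) + p(47)/33728 = (-147 + (-95)² - 5*(-95))/(-28732) + 38/33728 = (-147 + 9025 + 475)*(-1/28732) + 38*(1/33728) = 9353*(-1/28732) + 19/16864 = -9353/28732 + 19/16864 = -39295771/121134112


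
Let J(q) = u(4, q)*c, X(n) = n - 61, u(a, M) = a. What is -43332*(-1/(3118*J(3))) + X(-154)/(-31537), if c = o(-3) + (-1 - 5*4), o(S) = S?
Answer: -108517147/786658928 ≈ -0.13795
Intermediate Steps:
c = -24 (c = -3 + (-1 - 5*4) = -3 + (-1 - 20) = -3 - 21 = -24)
X(n) = -61 + n
J(q) = -96 (J(q) = 4*(-24) = -96)
-43332*(-1/(3118*J(3))) + X(-154)/(-31537) = -43332/((-3118*(-96))) + (-61 - 154)/(-31537) = -43332/299328 - 215*(-1/31537) = -43332*1/299328 + 215/31537 = -3611/24944 + 215/31537 = -108517147/786658928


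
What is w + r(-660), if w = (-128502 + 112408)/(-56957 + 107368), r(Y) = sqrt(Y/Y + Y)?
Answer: -16094/50411 + I*sqrt(659) ≈ -0.31926 + 25.671*I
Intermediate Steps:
r(Y) = sqrt(1 + Y)
w = -16094/50411 ≈ -0.31926
w + r(-660) = -16094/50411 + sqrt(1 - 660) = -16094/50411 + sqrt(-659) = -16094/50411 + I*sqrt(659)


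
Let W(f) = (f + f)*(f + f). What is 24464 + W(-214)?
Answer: 207648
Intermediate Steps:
W(f) = 4*f**2 (W(f) = (2*f)*(2*f) = 4*f**2)
24464 + W(-214) = 24464 + 4*(-214)**2 = 24464 + 4*45796 = 24464 + 183184 = 207648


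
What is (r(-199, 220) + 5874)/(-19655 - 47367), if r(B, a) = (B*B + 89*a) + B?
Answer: -32428/33511 ≈ -0.96768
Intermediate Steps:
r(B, a) = B + B² + 89*a (r(B, a) = (B² + 89*a) + B = B + B² + 89*a)
(r(-199, 220) + 5874)/(-19655 - 47367) = ((-199 + (-199)² + 89*220) + 5874)/(-19655 - 47367) = ((-199 + 39601 + 19580) + 5874)/(-67022) = (58982 + 5874)*(-1/67022) = 64856*(-1/67022) = -32428/33511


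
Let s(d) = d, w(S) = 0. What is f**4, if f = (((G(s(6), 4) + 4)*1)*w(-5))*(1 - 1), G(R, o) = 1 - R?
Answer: 0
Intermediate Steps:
f = 0 (f = ((((1 - 1*6) + 4)*1)*0)*(1 - 1) = ((((1 - 6) + 4)*1)*0)*0 = (((-5 + 4)*1)*0)*0 = (-1*1*0)*0 = -1*0*0 = 0*0 = 0)
f**4 = 0**4 = 0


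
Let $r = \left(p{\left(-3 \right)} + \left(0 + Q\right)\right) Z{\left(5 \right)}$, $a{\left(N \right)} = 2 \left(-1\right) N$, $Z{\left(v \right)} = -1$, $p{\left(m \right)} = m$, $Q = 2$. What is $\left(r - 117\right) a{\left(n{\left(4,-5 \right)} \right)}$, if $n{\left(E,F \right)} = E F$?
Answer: $-4640$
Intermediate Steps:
$a{\left(N \right)} = - 2 N$
$r = 1$ ($r = \left(-3 + \left(0 + 2\right)\right) \left(-1\right) = \left(-3 + 2\right) \left(-1\right) = \left(-1\right) \left(-1\right) = 1$)
$\left(r - 117\right) a{\left(n{\left(4,-5 \right)} \right)} = \left(1 - 117\right) \left(- 2 \cdot 4 \left(-5\right)\right) = - 116 \left(\left(-2\right) \left(-20\right)\right) = \left(-116\right) 40 = -4640$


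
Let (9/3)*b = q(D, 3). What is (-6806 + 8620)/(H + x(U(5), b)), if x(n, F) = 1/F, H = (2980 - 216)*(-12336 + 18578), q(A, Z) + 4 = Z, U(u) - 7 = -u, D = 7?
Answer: 1814/17252885 ≈ 0.00010514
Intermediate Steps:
U(u) = 7 - u
q(A, Z) = -4 + Z
b = -⅓ (b = (-4 + 3)/3 = (⅓)*(-1) = -⅓ ≈ -0.33333)
H = 17252888 (H = 2764*6242 = 17252888)
(-6806 + 8620)/(H + x(U(5), b)) = (-6806 + 8620)/(17252888 + 1/(-⅓)) = 1814/(17252888 - 3) = 1814/17252885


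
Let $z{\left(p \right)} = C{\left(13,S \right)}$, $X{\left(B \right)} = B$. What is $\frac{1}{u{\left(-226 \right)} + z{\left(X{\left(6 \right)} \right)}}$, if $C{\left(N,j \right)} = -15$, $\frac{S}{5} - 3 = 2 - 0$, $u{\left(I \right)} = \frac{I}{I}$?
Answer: $- \frac{1}{14} \approx -0.071429$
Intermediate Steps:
$u{\left(I \right)} = 1$
$S = 25$ ($S = 15 + 5 \left(2 - 0\right) = 15 + 5 \left(2 + 0\right) = 15 + 5 \cdot 2 = 15 + 10 = 25$)
$z{\left(p \right)} = -15$
$\frac{1}{u{\left(-226 \right)} + z{\left(X{\left(6 \right)} \right)}} = \frac{1}{1 - 15} = \frac{1}{-14} = - \frac{1}{14}$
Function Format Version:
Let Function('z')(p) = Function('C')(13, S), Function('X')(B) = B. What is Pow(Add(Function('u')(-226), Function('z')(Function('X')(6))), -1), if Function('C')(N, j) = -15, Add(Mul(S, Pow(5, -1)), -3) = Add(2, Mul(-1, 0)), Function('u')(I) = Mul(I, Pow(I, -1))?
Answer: Rational(-1, 14) ≈ -0.071429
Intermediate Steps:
Function('u')(I) = 1
S = 25 (S = Add(15, Mul(5, Add(2, Mul(-1, 0)))) = Add(15, Mul(5, Add(2, 0))) = Add(15, Mul(5, 2)) = Add(15, 10) = 25)
Function('z')(p) = -15
Pow(Add(Function('u')(-226), Function('z')(Function('X')(6))), -1) = Pow(Add(1, -15), -1) = Pow(-14, -1) = Rational(-1, 14)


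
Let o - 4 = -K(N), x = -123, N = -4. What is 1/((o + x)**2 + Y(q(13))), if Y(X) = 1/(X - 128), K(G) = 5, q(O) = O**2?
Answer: 41/630417 ≈ 6.5036e-5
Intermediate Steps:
Y(X) = 1/(-128 + X)
o = -1 (o = 4 - 1*5 = 4 - 5 = -1)
1/((o + x)**2 + Y(q(13))) = 1/((-1 - 123)**2 + 1/(-128 + 13**2)) = 1/((-124)**2 + 1/(-128 + 169)) = 1/(15376 + 1/41) = 1/(630417/41) = 41/630417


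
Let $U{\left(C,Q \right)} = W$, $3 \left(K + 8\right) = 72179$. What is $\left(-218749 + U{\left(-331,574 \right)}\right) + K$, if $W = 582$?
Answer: $- \frac{582346}{3} \approx -1.9412 \cdot 10^{5}$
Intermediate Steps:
$K = \frac{72155}{3}$ ($K = -8 + \frac{1}{3} \cdot 72179 = -8 + \frac{72179}{3} = \frac{72155}{3} \approx 24052.0$)
$U{\left(C,Q \right)} = 582$
$\left(-218749 + U{\left(-331,574 \right)}\right) + K = \left(-218749 + 582\right) + \frac{72155}{3} = -218167 + \frac{72155}{3} = - \frac{582346}{3}$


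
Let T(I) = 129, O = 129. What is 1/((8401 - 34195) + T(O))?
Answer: -1/25665 ≈ -3.8964e-5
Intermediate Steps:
1/((8401 - 34195) + T(O)) = 1/((8401 - 34195) + 129) = 1/(-25794 + 129) = 1/(-25665) = -1/25665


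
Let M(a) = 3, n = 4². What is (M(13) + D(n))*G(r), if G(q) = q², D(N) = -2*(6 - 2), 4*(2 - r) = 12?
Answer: -5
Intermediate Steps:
r = -1 (r = 2 - ¼*12 = 2 - 3 = -1)
n = 16
D(N) = -8 (D(N) = -2*4 = -8)
(M(13) + D(n))*G(r) = (3 - 8)*(-1)² = -5*1 = -5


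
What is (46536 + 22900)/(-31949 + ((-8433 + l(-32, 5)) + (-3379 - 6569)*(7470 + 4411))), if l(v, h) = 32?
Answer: -34718/59116269 ≈ -0.00058728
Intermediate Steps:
(46536 + 22900)/(-31949 + ((-8433 + l(-32, 5)) + (-3379 - 6569)*(7470 + 4411))) = (46536 + 22900)/(-31949 + ((-8433 + 32) + (-3379 - 6569)*(7470 + 4411))) = 69436/(-31949 + (-8401 - 9948*11881)) = 69436/(-31949 + (-8401 - 118192188)) = 69436/(-31949 - 118200589) = 69436/(-118232538) = 69436*(-1/118232538) = -34718/59116269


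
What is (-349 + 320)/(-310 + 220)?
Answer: 29/90 ≈ 0.32222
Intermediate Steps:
(-349 + 320)/(-310 + 220) = -29/(-90) = -29*(-1/90) = 29/90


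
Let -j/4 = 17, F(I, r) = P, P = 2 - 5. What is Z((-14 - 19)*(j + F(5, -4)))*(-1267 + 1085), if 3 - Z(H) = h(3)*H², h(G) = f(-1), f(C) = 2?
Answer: 1998231690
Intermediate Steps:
h(G) = 2
P = -3
F(I, r) = -3
j = -68 (j = -4*17 = -68)
Z(H) = 3 - 2*H²
Z((-14 - 19)*(j + F(5, -4)))*(-1267 + 1085) = (3 - 2*(-68 - 3)²*(-14 - 19)²)*(-1267 + 1085) = (3 - 2*(-33*(-71))²)*(-182) = (3 - 2*2343²)*(-182) = (3 - 2*5489649)*(-182) = (3 - 10979298)*(-182) = -10979295*(-182) = 1998231690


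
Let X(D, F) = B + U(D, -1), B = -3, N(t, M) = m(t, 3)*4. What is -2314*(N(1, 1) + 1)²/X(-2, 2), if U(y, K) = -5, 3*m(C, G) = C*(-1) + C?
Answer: 1157/4 ≈ 289.25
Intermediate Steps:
m(C, G) = 0 (m(C, G) = (C*(-1) + C)/3 = (-C + C)/3 = (⅓)*0 = 0)
N(t, M) = 0 (N(t, M) = 0*4 = 0)
X(D, F) = -8 (X(D, F) = -3 - 5 = -8)
-2314*(N(1, 1) + 1)²/X(-2, 2) = -2314*(0 + 1)²/(-8) = -2314*1²*(-1)/8 = -2314*(-1)/8 = -2314*(-⅛) = 1157/4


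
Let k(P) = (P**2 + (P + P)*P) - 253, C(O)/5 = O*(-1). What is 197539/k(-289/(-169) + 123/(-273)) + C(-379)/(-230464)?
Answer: -63713274081183159/80065594343488 ≈ -795.76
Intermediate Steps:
C(O) = -5*O (C(O) = 5*(O*(-1)) = 5*(-O) = -5*O)
k(P) = -253 + 3*P**2 (k(P) = (P**2 + (2*P)*P) - 253 = (P**2 + 2*P**2) - 253 = 3*P**2 - 253 = -253 + 3*P**2)
197539/k(-289/(-169) + 123/(-273)) + C(-379)/(-230464) = 197539/(-253 + 3*(-289/(-169) + 123/(-273))**2) - 5*(-379)/(-230464) = 197539/(-253 + 3*(-289*(-1/169) + 123*(-1/273))**2) + 1895*(-1/230464) = 197539/(-253 + 3*(289/169 - 41/91)**2) - 1895/230464 = 197539/(-253 + 3*(1490/1183)**2) - 1895/230464 = 197539/(-253 + 3*(2220100/1399489)) - 1895/230464 = 197539/(-253 + 6660300/1399489) - 1895/230464 = 197539/(-347410417/1399489) - 1895/230464 = 197539*(-1399489/347410417) - 1895/230464 = -276453657571/347410417 - 1895/230464 = -63713274081183159/80065594343488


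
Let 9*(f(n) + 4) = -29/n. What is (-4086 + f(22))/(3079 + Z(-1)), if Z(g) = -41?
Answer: -809849/601524 ≈ -1.3463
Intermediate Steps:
f(n) = -4 - 29/(9*n) (f(n) = -4 + (-29/n)/9 = -4 - 29/(9*n))
(-4086 + f(22))/(3079 + Z(-1)) = (-4086 + (-4 - 29/9/22))/(3079 - 41) = (-4086 + (-4 - 29/9*1/22))/3038 = (-4086 + (-4 - 29/198))*(1/3038) = (-4086 - 821/198)*(1/3038) = -809849/198*1/3038 = -809849/601524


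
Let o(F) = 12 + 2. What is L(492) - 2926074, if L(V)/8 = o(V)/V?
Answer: -359907074/123 ≈ -2.9261e+6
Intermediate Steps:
o(F) = 14
L(V) = 112/V (L(V) = 8*(14/V) = 112/V)
L(492) - 2926074 = 112/492 - 2926074 = 112*(1/492) - 2926074 = 28/123 - 2926074 = -359907074/123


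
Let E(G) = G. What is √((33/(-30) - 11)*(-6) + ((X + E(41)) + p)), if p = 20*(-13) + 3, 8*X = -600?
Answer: 2*I*√1365/5 ≈ 14.778*I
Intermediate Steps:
X = -75 (X = (⅛)*(-600) = -75)
p = -257 (p = -260 + 3 = -257)
√((33/(-30) - 11)*(-6) + ((X + E(41)) + p)) = √((33/(-30) - 11)*(-6) + ((-75 + 41) - 257)) = √((33*(-1/30) - 11)*(-6) + (-34 - 257)) = √((-11/10 - 11)*(-6) - 291) = √(-121/10*(-6) - 291) = √(363/5 - 291) = √(-1092/5) = 2*I*√1365/5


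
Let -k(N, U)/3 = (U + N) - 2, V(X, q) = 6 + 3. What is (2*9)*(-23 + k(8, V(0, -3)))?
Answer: -1224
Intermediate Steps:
V(X, q) = 9
k(N, U) = 6 - 3*N - 3*U (k(N, U) = -3*((U + N) - 2) = -3*((N + U) - 2) = -3*(-2 + N + U) = 6 - 3*N - 3*U)
(2*9)*(-23 + k(8, V(0, -3))) = (2*9)*(-23 + (6 - 3*8 - 3*9)) = 18*(-23 + (6 - 24 - 27)) = 18*(-23 - 45) = 18*(-68) = -1224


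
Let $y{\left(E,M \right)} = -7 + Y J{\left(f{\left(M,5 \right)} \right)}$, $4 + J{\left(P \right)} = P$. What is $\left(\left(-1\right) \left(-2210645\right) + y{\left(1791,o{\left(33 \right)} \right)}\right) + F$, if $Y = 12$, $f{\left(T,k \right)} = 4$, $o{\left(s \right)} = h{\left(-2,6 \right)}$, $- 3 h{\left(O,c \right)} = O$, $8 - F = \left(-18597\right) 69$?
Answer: $3493839$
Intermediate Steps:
$F = 1283201$ ($F = 8 - \left(-18597\right) 69 = 8 - -1283193 = 8 + 1283193 = 1283201$)
$h{\left(O,c \right)} = - \frac{O}{3}$
$o{\left(s \right)} = \frac{2}{3}$ ($o{\left(s \right)} = \left(- \frac{1}{3}\right) \left(-2\right) = \frac{2}{3}$)
$J{\left(P \right)} = -4 + P$
$y{\left(E,M \right)} = -7$ ($y{\left(E,M \right)} = -7 + 12 \left(-4 + 4\right) = -7 + 12 \cdot 0 = -7 + 0 = -7$)
$\left(\left(-1\right) \left(-2210645\right) + y{\left(1791,o{\left(33 \right)} \right)}\right) + F = \left(\left(-1\right) \left(-2210645\right) - 7\right) + 1283201 = \left(2210645 - 7\right) + 1283201 = 2210638 + 1283201 = 3493839$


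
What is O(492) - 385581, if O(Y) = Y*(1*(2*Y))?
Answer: 98547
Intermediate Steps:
O(Y) = 2*Y² (O(Y) = Y*(2*Y) = 2*Y²)
O(492) - 385581 = 2*492² - 385581 = 2*242064 - 385581 = 484128 - 385581 = 98547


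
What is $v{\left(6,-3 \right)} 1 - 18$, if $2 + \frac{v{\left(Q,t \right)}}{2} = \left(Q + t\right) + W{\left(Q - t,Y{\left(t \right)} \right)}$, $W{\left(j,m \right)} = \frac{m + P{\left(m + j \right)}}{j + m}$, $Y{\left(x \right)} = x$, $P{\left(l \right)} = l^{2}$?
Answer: $-5$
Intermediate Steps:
$W{\left(j,m \right)} = \frac{m + \left(j + m\right)^{2}}{j + m}$ ($W{\left(j,m \right)} = \frac{m + \left(m + j\right)^{2}}{j + m} = \frac{m + \left(j + m\right)^{2}}{j + m}$)
$v{\left(Q,t \right)} = -4 + 2 t + 4 Q + \frac{2 t}{Q}$ ($v{\left(Q,t \right)} = -4 + 2 \left(\left(Q + t\right) + \left(\left(Q - t\right) + t + \frac{t}{\left(Q - t\right) + t}\right)\right) = -4 + 2 \left(\left(Q + t\right) + \left(\left(Q - t\right) + t + \frac{t}{Q}\right)\right) = -4 + 2 \left(\left(Q + t\right) + \left(Q + \frac{t}{Q}\right)\right) = -4 + 2 \left(t + 2 Q + \frac{t}{Q}\right) = -4 + \left(2 t + 4 Q + \frac{2 t}{Q}\right) = -4 + 2 t + 4 Q + \frac{2 t}{Q}$)
$v{\left(6,-3 \right)} 1 - 18 = \left(-4 + 2 \left(-3\right) + 4 \cdot 6 + 2 \left(-3\right) \frac{1}{6}\right) 1 - 18 = \left(-4 - 6 + 24 + 2 \left(-3\right) \frac{1}{6}\right) 1 - 18 = \left(-4 - 6 + 24 - 1\right) 1 - 18 = 13 \cdot 1 - 18 = 13 - 18 = -5$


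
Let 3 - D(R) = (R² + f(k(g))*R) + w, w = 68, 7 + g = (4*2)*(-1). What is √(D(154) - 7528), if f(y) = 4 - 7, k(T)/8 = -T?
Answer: I*√30847 ≈ 175.63*I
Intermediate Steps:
g = -15 (g = -7 + (4*2)*(-1) = -7 + 8*(-1) = -7 - 8 = -15)
k(T) = -8*T (k(T) = 8*(-T) = -8*T)
f(y) = -3
D(R) = -65 - R² + 3*R (D(R) = 3 - ((R² - 3*R) + 68) = 3 - (68 + R² - 3*R) = 3 + (-68 - R² + 3*R) = -65 - R² + 3*R)
√(D(154) - 7528) = √((-65 - 1*154² + 3*154) - 7528) = √((-65 - 1*23716 + 462) - 7528) = √((-65 - 23716 + 462) - 7528) = √(-23319 - 7528) = √(-30847) = I*√30847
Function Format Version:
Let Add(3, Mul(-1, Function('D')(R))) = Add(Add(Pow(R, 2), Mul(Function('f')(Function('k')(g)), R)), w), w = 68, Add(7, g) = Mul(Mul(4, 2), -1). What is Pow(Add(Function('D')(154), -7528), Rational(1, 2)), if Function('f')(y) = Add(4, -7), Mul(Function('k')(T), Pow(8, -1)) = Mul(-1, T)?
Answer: Mul(I, Pow(30847, Rational(1, 2))) ≈ Mul(175.63, I)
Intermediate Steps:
g = -15 (g = Add(-7, Mul(Mul(4, 2), -1)) = Add(-7, Mul(8, -1)) = Add(-7, -8) = -15)
Function('k')(T) = Mul(-8, T) (Function('k')(T) = Mul(8, Mul(-1, T)) = Mul(-8, T))
Function('f')(y) = -3
Function('D')(R) = Add(-65, Mul(-1, Pow(R, 2)), Mul(3, R)) (Function('D')(R) = Add(3, Mul(-1, Add(Add(Pow(R, 2), Mul(-3, R)), 68))) = Add(3, Mul(-1, Add(68, Pow(R, 2), Mul(-3, R)))) = Add(3, Add(-68, Mul(-1, Pow(R, 2)), Mul(3, R))) = Add(-65, Mul(-1, Pow(R, 2)), Mul(3, R)))
Pow(Add(Function('D')(154), -7528), Rational(1, 2)) = Pow(Add(Add(-65, Mul(-1, Pow(154, 2)), Mul(3, 154)), -7528), Rational(1, 2)) = Pow(Add(Add(-65, Mul(-1, 23716), 462), -7528), Rational(1, 2)) = Pow(Add(Add(-65, -23716, 462), -7528), Rational(1, 2)) = Pow(Add(-23319, -7528), Rational(1, 2)) = Pow(-30847, Rational(1, 2)) = Mul(I, Pow(30847, Rational(1, 2)))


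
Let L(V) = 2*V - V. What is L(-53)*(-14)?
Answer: 742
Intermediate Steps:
L(V) = V
L(-53)*(-14) = -53*(-14) = 742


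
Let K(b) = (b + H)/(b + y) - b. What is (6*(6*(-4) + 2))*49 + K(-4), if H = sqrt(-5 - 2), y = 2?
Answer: -6462 - I*sqrt(7)/2 ≈ -6462.0 - 1.3229*I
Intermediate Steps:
H = I*sqrt(7) (H = sqrt(-7) = I*sqrt(7) ≈ 2.6458*I)
K(b) = -b + (b + I*sqrt(7))/(2 + b) (K(b) = (b + I*sqrt(7))/(b + 2) - b = (b + I*sqrt(7))/(2 + b) - b = -b + (b + I*sqrt(7))/(2 + b))
(6*(6*(-4) + 2))*49 + K(-4) = (6*(6*(-4) + 2))*49 + (-1*(-4) - 1*(-4)**2 + I*sqrt(7))/(2 - 4) = (6*(-24 + 2))*49 + (4 - 1*16 + I*sqrt(7))/(-2) = (6*(-22))*49 - (4 - 16 + I*sqrt(7))/2 = -132*49 - (-12 + I*sqrt(7))/2 = -6468 + (6 - I*sqrt(7)/2) = -6462 - I*sqrt(7)/2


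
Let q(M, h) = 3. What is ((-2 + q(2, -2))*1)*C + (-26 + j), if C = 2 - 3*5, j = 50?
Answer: 11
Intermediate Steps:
C = -13 (C = 2 - 15 = -13)
((-2 + q(2, -2))*1)*C + (-26 + j) = ((-2 + 3)*1)*(-13) + (-26 + 50) = (1*1)*(-13) + 24 = 1*(-13) + 24 = -13 + 24 = 11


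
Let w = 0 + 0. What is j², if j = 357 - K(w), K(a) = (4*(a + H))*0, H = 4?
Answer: 127449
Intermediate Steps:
w = 0
K(a) = 0 (K(a) = (4*(a + 4))*0 = (4*(4 + a))*0 = (16 + 4*a)*0 = 0)
j = 357 (j = 357 - 1*0 = 357 + 0 = 357)
j² = 357² = 127449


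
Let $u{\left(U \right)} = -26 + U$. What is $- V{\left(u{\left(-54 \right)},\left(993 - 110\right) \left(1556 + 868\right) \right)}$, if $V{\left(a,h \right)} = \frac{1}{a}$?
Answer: $\frac{1}{80} \approx 0.0125$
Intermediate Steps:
$- V{\left(u{\left(-54 \right)},\left(993 - 110\right) \left(1556 + 868\right) \right)} = - \frac{1}{-26 - 54} = - \frac{1}{-80} = \left(-1\right) \left(- \frac{1}{80}\right) = \frac{1}{80}$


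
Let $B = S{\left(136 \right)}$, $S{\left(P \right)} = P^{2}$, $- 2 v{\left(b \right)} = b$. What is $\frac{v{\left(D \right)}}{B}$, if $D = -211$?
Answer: $\frac{211}{36992} \approx 0.0057039$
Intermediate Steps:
$v{\left(b \right)} = - \frac{b}{2}$
$B = 18496$ ($B = 136^{2} = 18496$)
$\frac{v{\left(D \right)}}{B} = \frac{\left(- \frac{1}{2}\right) \left(-211\right)}{18496} = \frac{211}{2} \cdot \frac{1}{18496} = \frac{211}{36992}$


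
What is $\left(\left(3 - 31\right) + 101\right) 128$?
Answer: $9344$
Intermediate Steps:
$\left(\left(3 - 31\right) + 101\right) 128 = \left(-28 + 101\right) 128 = 73 \cdot 128 = 9344$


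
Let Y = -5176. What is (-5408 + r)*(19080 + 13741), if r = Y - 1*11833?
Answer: -735748357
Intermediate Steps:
r = -17009 (r = -5176 - 1*11833 = -5176 - 11833 = -17009)
(-5408 + r)*(19080 + 13741) = (-5408 - 17009)*(19080 + 13741) = -22417*32821 = -735748357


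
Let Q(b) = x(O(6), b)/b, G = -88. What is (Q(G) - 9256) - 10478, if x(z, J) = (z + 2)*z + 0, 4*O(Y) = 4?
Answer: -1736595/88 ≈ -19734.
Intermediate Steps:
O(Y) = 1 (O(Y) = (¼)*4 = 1)
x(z, J) = z*(2 + z) (x(z, J) = (2 + z)*z + 0 = z*(2 + z) + 0 = z*(2 + z))
Q(b) = 3/b (Q(b) = (1*(2 + 1))/b = (1*3)/b = 3/b)
(Q(G) - 9256) - 10478 = (3/(-88) - 9256) - 10478 = (3*(-1/88) - 9256) - 10478 = (-3/88 - 9256) - 10478 = -814531/88 - 10478 = -1736595/88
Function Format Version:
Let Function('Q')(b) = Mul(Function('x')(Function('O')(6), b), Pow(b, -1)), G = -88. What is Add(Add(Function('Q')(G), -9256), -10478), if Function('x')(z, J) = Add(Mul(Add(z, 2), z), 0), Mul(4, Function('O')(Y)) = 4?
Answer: Rational(-1736595, 88) ≈ -19734.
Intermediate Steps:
Function('O')(Y) = 1 (Function('O')(Y) = Mul(Rational(1, 4), 4) = 1)
Function('x')(z, J) = Mul(z, Add(2, z)) (Function('x')(z, J) = Add(Mul(Add(2, z), z), 0) = Add(Mul(z, Add(2, z)), 0) = Mul(z, Add(2, z)))
Function('Q')(b) = Mul(3, Pow(b, -1)) (Function('Q')(b) = Mul(Mul(1, Add(2, 1)), Pow(b, -1)) = Mul(Mul(1, 3), Pow(b, -1)) = Mul(3, Pow(b, -1)))
Add(Add(Function('Q')(G), -9256), -10478) = Add(Add(Mul(3, Pow(-88, -1)), -9256), -10478) = Add(Add(Mul(3, Rational(-1, 88)), -9256), -10478) = Add(Add(Rational(-3, 88), -9256), -10478) = Add(Rational(-814531, 88), -10478) = Rational(-1736595, 88)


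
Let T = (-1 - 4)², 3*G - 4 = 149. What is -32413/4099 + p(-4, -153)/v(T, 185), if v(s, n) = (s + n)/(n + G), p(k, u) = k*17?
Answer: -36293741/430395 ≈ -84.327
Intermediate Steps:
G = 51 (G = 4/3 + (⅓)*149 = 4/3 + 149/3 = 51)
p(k, u) = 17*k
T = 25 (T = (-5)² = 25)
v(s, n) = (n + s)/(51 + n) (v(s, n) = (s + n)/(n + 51) = (n + s)/(51 + n))
-32413/4099 + p(-4, -153)/v(T, 185) = -32413/4099 + (17*(-4))/(((185 + 25)/(51 + 185))) = -32413*1/4099 - 68/(210/236) = -32413/4099 - 68/((1/236)*210) = -32413/4099 - 68/105/118 = -32413/4099 - 68*118/105 = -32413/4099 - 8024/105 = -36293741/430395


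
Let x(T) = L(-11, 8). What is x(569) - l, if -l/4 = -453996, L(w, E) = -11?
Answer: -1815995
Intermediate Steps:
x(T) = -11
l = 1815984 (l = -4*(-453996) = 1815984)
x(569) - l = -11 - 1*1815984 = -11 - 1815984 = -1815995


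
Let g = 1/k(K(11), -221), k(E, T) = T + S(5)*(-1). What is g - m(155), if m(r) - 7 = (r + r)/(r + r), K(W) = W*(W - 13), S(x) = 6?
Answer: -1817/227 ≈ -8.0044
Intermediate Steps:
K(W) = W*(-13 + W)
k(E, T) = -6 + T (k(E, T) = T + 6*(-1) = T - 6 = -6 + T)
m(r) = 8 (m(r) = 7 + (r + r)/(r + r) = 7 + (2*r)/((2*r)) = 7 + (2*r)*(1/(2*r)) = 7 + 1 = 8)
g = -1/227 (g = 1/(-6 - 221) = 1/(-227) = -1/227 ≈ -0.0044053)
g - m(155) = -1/227 - 1*8 = -1/227 - 8 = -1817/227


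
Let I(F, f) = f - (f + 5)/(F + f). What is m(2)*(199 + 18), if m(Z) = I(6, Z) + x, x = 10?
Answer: 19313/8 ≈ 2414.1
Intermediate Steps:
I(F, f) = f - (5 + f)/(F + f)
m(Z) = 10 + (-5 + Z**2 + 5*Z)/(6 + Z) (m(Z) = (-5 + Z**2 - Z + 6*Z)/(6 + Z) + 10 = (-5 + Z**2 + 5*Z)/(6 + Z) + 10 = 10 + (-5 + Z**2 + 5*Z)/(6 + Z))
m(2)*(199 + 18) = ((55 + 2**2 + 15*2)/(6 + 2))*(199 + 18) = ((55 + 4 + 30)/8)*217 = ((1/8)*89)*217 = (89/8)*217 = 19313/8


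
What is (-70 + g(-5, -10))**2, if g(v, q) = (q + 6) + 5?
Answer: 4761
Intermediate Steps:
g(v, q) = 11 + q (g(v, q) = (6 + q) + 5 = 11 + q)
(-70 + g(-5, -10))**2 = (-70 + (11 - 10))**2 = (-70 + 1)**2 = (-69)**2 = 4761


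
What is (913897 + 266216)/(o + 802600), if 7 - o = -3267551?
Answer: 1180113/4070158 ≈ 0.28994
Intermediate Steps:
o = 3267558 (o = 7 - 1*(-3267551) = 7 + 3267551 = 3267558)
(913897 + 266216)/(o + 802600) = (913897 + 266216)/(3267558 + 802600) = 1180113/4070158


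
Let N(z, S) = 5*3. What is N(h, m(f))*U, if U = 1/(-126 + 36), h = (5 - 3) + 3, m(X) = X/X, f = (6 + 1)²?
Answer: -⅙ ≈ -0.16667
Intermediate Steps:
f = 49 (f = 7² = 49)
m(X) = 1
h = 5 (h = 2 + 3 = 5)
N(z, S) = 15
U = -1/90 (U = 1/(-90) = -1/90 ≈ -0.011111)
N(h, m(f))*U = 15*(-1/90) = -⅙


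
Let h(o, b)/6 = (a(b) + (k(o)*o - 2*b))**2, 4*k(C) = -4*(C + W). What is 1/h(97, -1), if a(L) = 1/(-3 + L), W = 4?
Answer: 8/4605452283 ≈ 1.7371e-9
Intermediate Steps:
k(C) = -4 - C (k(C) = (-4*(C + 4))/4 = (-4*(4 + C))/4 = (-16 - 4*C)/4 = -4 - C)
h(o, b) = 6*(1/(-3 + b) - 2*b + o*(-4 - o))**2 (h(o, b) = 6*(1/(-3 + b) + ((-4 - o)*o - 2*b))**2 = 6*(1/(-3 + b) + (o*(-4 - o) - 2*b))**2 = 6*(1/(-3 + b) + (-2*b + o*(-4 - o)))**2 = 6*(1/(-3 + b) - 2*b + o*(-4 - o))**2)
1/h(97, -1) = 1/(6*(-1 + (-3 - 1)*(2*(-1) + 97*(4 + 97)))**2/(-3 - 1)**2) = 1/(6*(-1 - 4*(-2 + 97*101))**2/(-4)**2) = 1/(6*(-1 - 4*(-2 + 9797))**2*(1/16)) = 1/(6*(-1 - 4*9795)**2*(1/16)) = 1/(6*(-1 - 39180)**2*(1/16)) = 1/(6*(-39181)**2*(1/16)) = 1/(6*1535150761*(1/16)) = 1/(4605452283/8) = 8/4605452283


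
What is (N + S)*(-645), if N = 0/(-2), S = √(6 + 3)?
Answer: -1935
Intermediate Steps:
S = 3 (S = √9 = 3)
N = 0 (N = 0*(-½) = 0)
(N + S)*(-645) = (0 + 3)*(-645) = 3*(-645) = -1935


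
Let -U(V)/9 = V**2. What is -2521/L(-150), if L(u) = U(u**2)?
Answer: 2521/4556250000 ≈ 5.5331e-7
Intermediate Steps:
U(V) = -9*V**2
L(u) = -9*u**4
-2521/L(-150) = -2521/((-9*(-150)**4)) = -2521/((-9*506250000)) = -2521/(-4556250000) = -2521*(-1/4556250000) = 2521/4556250000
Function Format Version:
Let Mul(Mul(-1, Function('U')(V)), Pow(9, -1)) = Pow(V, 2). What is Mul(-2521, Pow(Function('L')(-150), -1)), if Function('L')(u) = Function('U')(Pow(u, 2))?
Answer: Rational(2521, 4556250000) ≈ 5.5331e-7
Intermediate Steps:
Function('U')(V) = Mul(-9, Pow(V, 2))
Function('L')(u) = Mul(-9, Pow(u, 4)) (Function('L')(u) = Mul(-9, Pow(Pow(u, 2), 2)) = Mul(-9, Pow(u, 4)))
Mul(-2521, Pow(Function('L')(-150), -1)) = Mul(-2521, Pow(Mul(-9, Pow(-150, 4)), -1)) = Mul(-2521, Pow(Mul(-9, 506250000), -1)) = Mul(-2521, Pow(-4556250000, -1)) = Mul(-2521, Rational(-1, 4556250000)) = Rational(2521, 4556250000)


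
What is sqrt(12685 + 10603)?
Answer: 2*sqrt(5822) ≈ 152.60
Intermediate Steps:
sqrt(12685 + 10603) = sqrt(23288) = 2*sqrt(5822)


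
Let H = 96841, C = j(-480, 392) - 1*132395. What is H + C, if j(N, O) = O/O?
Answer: -35553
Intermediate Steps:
j(N, O) = 1
C = -132394 (C = 1 - 1*132395 = 1 - 132395 = -132394)
H + C = 96841 - 132394 = -35553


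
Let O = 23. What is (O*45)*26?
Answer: 26910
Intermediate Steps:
(O*45)*26 = (23*45)*26 = 1035*26 = 26910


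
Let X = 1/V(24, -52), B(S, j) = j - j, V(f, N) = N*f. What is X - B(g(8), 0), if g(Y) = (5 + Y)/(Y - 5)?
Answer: -1/1248 ≈ -0.00080128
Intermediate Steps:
g(Y) = (5 + Y)/(-5 + Y)
B(S, j) = 0
X = -1/1248 (X = 1/(-52*24) = 1/(-1248) = -1/1248 ≈ -0.00080128)
X - B(g(8), 0) = -1/1248 - 1*0 = -1/1248 + 0 = -1/1248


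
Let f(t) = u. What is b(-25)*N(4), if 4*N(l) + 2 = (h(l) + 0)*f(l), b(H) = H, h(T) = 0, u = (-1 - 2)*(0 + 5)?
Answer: 25/2 ≈ 12.500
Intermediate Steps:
u = -15 (u = -3*5 = -15)
f(t) = -15
N(l) = -½ (N(l) = -½ + ((0 + 0)*(-15))/4 = -½ + (0*(-15))/4 = -½ + (¼)*0 = -½ + 0 = -½)
b(-25)*N(4) = -25*(-½) = 25/2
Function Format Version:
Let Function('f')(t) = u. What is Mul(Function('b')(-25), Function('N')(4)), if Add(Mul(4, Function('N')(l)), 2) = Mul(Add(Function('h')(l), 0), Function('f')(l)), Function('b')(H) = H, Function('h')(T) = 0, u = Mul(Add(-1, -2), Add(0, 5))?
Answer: Rational(25, 2) ≈ 12.500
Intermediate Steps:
u = -15 (u = Mul(-3, 5) = -15)
Function('f')(t) = -15
Function('N')(l) = Rational(-1, 2) (Function('N')(l) = Add(Rational(-1, 2), Mul(Rational(1, 4), Mul(Add(0, 0), -15))) = Add(Rational(-1, 2), Mul(Rational(1, 4), Mul(0, -15))) = Add(Rational(-1, 2), Mul(Rational(1, 4), 0)) = Add(Rational(-1, 2), 0) = Rational(-1, 2))
Mul(Function('b')(-25), Function('N')(4)) = Mul(-25, Rational(-1, 2)) = Rational(25, 2)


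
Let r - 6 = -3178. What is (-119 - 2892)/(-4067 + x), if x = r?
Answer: 3011/7239 ≈ 0.41594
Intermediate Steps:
r = -3172 (r = 6 - 3178 = -3172)
x = -3172
(-119 - 2892)/(-4067 + x) = (-119 - 2892)/(-4067 - 3172) = -3011/(-7239) = -3011*(-1/7239) = 3011/7239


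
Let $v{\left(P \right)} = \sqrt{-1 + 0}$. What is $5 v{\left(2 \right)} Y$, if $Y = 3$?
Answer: $15 i \approx 15.0 i$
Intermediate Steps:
$v{\left(P \right)} = i$ ($v{\left(P \right)} = \sqrt{-1} = i$)
$5 v{\left(2 \right)} Y = 5 i 3 = 15 i$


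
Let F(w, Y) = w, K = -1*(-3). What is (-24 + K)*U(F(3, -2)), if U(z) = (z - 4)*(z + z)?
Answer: 126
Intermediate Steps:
K = 3
U(z) = 2*z*(-4 + z) (U(z) = (-4 + z)*(2*z) = 2*z*(-4 + z))
(-24 + K)*U(F(3, -2)) = (-24 + 3)*(2*3*(-4 + 3)) = -42*3*(-1) = -21*(-6) = 126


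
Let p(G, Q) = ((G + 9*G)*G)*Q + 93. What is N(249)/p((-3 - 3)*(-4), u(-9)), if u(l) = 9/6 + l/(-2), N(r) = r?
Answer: 83/11551 ≈ 0.0071855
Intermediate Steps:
u(l) = 3/2 - l/2 (u(l) = 9*(⅙) + l*(-½) = 3/2 - l/2)
p(G, Q) = 93 + 10*Q*G² (p(G, Q) = ((10*G)*G)*Q + 93 = (10*G²)*Q + 93 = 10*Q*G² + 93 = 93 + 10*Q*G²)
N(249)/p((-3 - 3)*(-4), u(-9)) = 249/(93 + 10*(3/2 - ½*(-9))*((-3 - 3)*(-4))²) = 249/(93 + 10*(3/2 + 9/2)*(-6*(-4))²) = 249/(93 + 10*6*24²) = 249/(93 + 10*6*576) = 249/(93 + 34560) = 249/34653 = 249*(1/34653) = 83/11551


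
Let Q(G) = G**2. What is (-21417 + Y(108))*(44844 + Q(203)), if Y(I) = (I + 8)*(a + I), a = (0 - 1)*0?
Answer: -764925117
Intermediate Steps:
a = 0 (a = -1*0 = 0)
Y(I) = I*(8 + I) (Y(I) = (I + 8)*(0 + I) = (8 + I)*I = I*(8 + I))
(-21417 + Y(108))*(44844 + Q(203)) = (-21417 + 108*(8 + 108))*(44844 + 203**2) = (-21417 + 108*116)*(44844 + 41209) = (-21417 + 12528)*86053 = -8889*86053 = -764925117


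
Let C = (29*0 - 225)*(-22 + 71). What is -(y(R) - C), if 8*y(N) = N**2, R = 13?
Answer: -88369/8 ≈ -11046.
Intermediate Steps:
C = -11025 (C = (0 - 225)*49 = -225*49 = -11025)
y(N) = N**2/8
-(y(R) - C) = -((1/8)*13**2 - 1*(-11025)) = -((1/8)*169 + 11025) = -(169/8 + 11025) = -1*88369/8 = -88369/8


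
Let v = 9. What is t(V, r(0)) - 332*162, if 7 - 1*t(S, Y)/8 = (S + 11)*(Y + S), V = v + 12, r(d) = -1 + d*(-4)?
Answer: -58848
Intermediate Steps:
r(d) = -1 - 4*d
V = 21 (V = 9 + 12 = 21)
t(S, Y) = 56 - 8*(11 + S)*(S + Y) (t(S, Y) = 56 - 8*(S + 11)*(Y + S) = 56 - 8*(11 + S)*(S + Y))
t(V, r(0)) - 332*162 = (56 - 88*21 - 88*(-1 - 4*0) - 8*21² - 8*21*(-1 - 4*0)) - 332*162 = (56 - 1848 - 88*(-1 + 0) - 8*441 - 8*21*(-1 + 0)) - 53784 = (56 - 1848 - 88*(-1) - 3528 - 8*21*(-1)) - 53784 = (56 - 1848 + 88 - 3528 + 168) - 53784 = -5064 - 53784 = -58848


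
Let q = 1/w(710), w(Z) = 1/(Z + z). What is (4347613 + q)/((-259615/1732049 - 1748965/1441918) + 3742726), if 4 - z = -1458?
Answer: 10863468983806253870/9347352342885390077 ≈ 1.1622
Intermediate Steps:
z = 1462 (z = 4 - 1*(-1458) = 4 + 1458 = 1462)
w(Z) = 1/(1462 + Z) (w(Z) = 1/(Z + 1462) = 1/(1462 + Z))
q = 2172 (q = 1/(1/(1462 + 710)) = 1/(1/2172) = 2172)
(4347613 + q)/((-259615/1732049 - 1748965/1441918) + 3742726) = (4347613 + 2172)/((-259615/1732049 - 1748965/1441918) + 3742726) = 4349785/((-259615*1/1732049 - 1748965*1/1441918) + 3742726) = 4349785/((-259615/1732049 - 1748965/1441918) + 3742726) = 4349785/(-3403636620855/2497472629982 + 3742726) = 4349785/(9347352342885390077/2497472629982) = 4349785*(2497472629982/9347352342885390077) = 10863468983806253870/9347352342885390077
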